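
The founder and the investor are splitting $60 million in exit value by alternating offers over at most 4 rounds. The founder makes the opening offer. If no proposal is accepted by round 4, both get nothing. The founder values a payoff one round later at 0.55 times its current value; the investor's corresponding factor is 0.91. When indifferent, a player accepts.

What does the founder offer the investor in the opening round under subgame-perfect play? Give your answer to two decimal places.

51.90

Round 4 (the investor proposes): the founder will accept anything ≥ 0, so the investor offers 0 and keeps 60.
Round 3 (the founder proposes): the investor can get 60 next round, worth 0.91 × 60 = 54.6 now. The founder offers 54.6 and keeps 60 − 54.6 = 5.4.
Round 2 (the investor proposes): the founder can get 5.4 next round, worth 0.55 × 5.4 = 2.97 now, so the investor offers 2.97, keeping 57.03.
Round 1 (the founder proposes): the investor can get 57.03 next round, worth 0.91 × 57.03 = 51.8973 now. The founder offers 51.8973 and keeps 60 − 51.8973 = 8.1027.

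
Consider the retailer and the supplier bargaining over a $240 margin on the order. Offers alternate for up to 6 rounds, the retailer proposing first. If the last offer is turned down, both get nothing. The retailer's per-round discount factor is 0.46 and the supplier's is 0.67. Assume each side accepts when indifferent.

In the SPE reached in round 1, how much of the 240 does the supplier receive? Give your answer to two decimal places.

128.87

Round 6 (the supplier proposes): the retailer will accept anything ≥ 0, so the supplier offers 0 and keeps 240.
Round 5 (the retailer proposes): the supplier can get 240 next round, worth 0.67 × 240 = 160.8 now; the retailer offers that and keeps 79.2.
Round 4 (the supplier proposes): the retailer can get 79.2 next round, worth 0.46 × 79.2 = 36.432 now. The supplier offers 36.432 and keeps 240 − 36.432 = 203.568.
Round 3 (the retailer proposes): the supplier can get 203.568 next round, worth 0.67 × 203.568 = 136.39056 now; the retailer offers that and keeps 103.60944.
Round 2 (the supplier proposes): the retailer can get 103.60944 next round, worth 0.46 × 103.60944 = 47.6603424 now; the supplier offers that and keeps 192.3396576.
Round 1 (the retailer proposes): the supplier can get 192.3396576 next round, worth 0.67 × 192.3396576 = 128.867570592 now; the retailer offers that and keeps 111.132429408.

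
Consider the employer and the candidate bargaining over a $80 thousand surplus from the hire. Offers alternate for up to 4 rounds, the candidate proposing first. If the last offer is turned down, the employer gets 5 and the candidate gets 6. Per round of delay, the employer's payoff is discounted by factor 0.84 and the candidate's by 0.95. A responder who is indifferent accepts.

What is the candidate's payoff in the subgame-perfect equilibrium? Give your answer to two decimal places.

Round 4 (the employer proposes): the candidate gets 6 if talks fail, so the employer offers 6 and keeps 74.
Round 3 (the candidate proposes): the employer can get 74 next round, worth 0.84 × 74 = 62.16 now. The candidate offers 62.16 and keeps 80 − 62.16 = 17.84.
Round 2 (the employer proposes): the candidate can get 17.84 next round, worth 0.95 × 17.84 = 16.948 now, so the employer offers 16.948, keeping 63.052.
Round 1 (the candidate proposes): the employer can get 63.052 next round, worth 0.84 × 63.052 = 52.96368 now, so the candidate offers 52.96368, keeping 27.03632.

27.04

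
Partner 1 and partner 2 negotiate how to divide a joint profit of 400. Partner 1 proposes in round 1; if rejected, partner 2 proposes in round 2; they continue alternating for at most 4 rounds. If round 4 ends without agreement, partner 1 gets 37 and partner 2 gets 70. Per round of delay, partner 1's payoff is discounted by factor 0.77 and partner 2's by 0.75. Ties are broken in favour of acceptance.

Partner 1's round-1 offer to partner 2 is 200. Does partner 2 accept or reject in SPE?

Work out partner 2's continuation value if the offer is rejected.
Round 4 (partner 2 proposes): partner 1 gets 37 if talks fail, so partner 2 offers 37 and keeps 363.
Round 3 (partner 1 proposes): partner 2 can get 363 next round, worth 0.75 × 363 = 272.25 now. Partner 1 offers 272.25 and keeps 400 − 272.25 = 127.75.
Round 2 (partner 2 proposes): partner 1 can get 127.75 next round, worth 0.77 × 127.75 = 98.3675 now; partner 2 offers that and keeps 301.6325.
So by rejecting in round 1, partner 2 gets 301.6325 next round, worth 0.75 × 301.6325 = 226.224375 now.
Offer 200 < 226.224375, so partner 2 rejects.

Reject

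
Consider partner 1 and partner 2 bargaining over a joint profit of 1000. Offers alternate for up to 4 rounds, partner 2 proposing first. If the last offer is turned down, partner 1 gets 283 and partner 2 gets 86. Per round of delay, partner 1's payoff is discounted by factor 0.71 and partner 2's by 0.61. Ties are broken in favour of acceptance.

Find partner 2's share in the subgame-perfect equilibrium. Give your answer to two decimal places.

Round 4 (partner 1 proposes): partner 2 gets 86 if talks fail, so partner 1 offers 86 and keeps 914.
Round 3 (partner 2 proposes): partner 1 can get 914 next round, worth 0.71 × 914 = 648.94 now, so partner 2 offers 648.94, keeping 351.06.
Round 2 (partner 1 proposes): partner 2 can get 351.06 next round, worth 0.61 × 351.06 = 214.1466 now; partner 1 offers that and keeps 785.8534.
Round 1 (partner 2 proposes): partner 1 can get 785.8534 next round, worth 0.71 × 785.8534 = 557.955914 now; partner 2 offers that and keeps 442.044086.

442.04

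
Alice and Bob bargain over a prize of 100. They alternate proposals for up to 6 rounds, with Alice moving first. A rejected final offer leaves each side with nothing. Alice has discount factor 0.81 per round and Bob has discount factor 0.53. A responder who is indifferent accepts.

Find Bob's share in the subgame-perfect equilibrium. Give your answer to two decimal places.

Round 6 (Bob proposes): rejection yields 0 for Alice; Bob offers 0 and keeps 100.
Round 5 (Alice proposes): Bob can get 100 next round, worth 0.53 × 100 = 53 now; Alice offers that and keeps 47.
Round 4 (Bob proposes): Alice can get 47 next round, worth 0.81 × 47 = 38.07 now. Bob offers 38.07 and keeps 100 − 38.07 = 61.93.
Round 3 (Alice proposes): Bob can get 61.93 next round, worth 0.53 × 61.93 = 32.8229 now, so Alice offers 32.8229, keeping 67.1771.
Round 2 (Bob proposes): Alice can get 67.1771 next round, worth 0.81 × 67.1771 = 54.413451 now, so Bob offers 54.413451, keeping 45.586549.
Round 1 (Alice proposes): Bob can get 45.586549 next round, worth 0.53 × 45.586549 = 24.16087097 now; Alice offers that and keeps 75.83912903.

24.16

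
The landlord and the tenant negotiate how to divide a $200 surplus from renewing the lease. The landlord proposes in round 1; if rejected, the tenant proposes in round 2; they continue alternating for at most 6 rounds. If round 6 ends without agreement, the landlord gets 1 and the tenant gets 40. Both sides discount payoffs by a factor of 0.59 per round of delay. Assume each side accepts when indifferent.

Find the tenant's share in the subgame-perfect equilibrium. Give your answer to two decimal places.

79.45

Round 6 (the tenant proposes): the landlord gets 1 if talks fail, so the tenant offers 1 and keeps 199.
Round 5 (the landlord proposes): the tenant can get 199 next round, worth 0.59 × 199 = 117.41 now, so the landlord offers 117.41, keeping 82.59.
Round 4 (the tenant proposes): the landlord can get 82.59 next round, worth 0.59 × 82.59 = 48.7281 now, so the tenant offers 48.7281, keeping 151.2719.
Round 3 (the landlord proposes): the tenant can get 151.2719 next round, worth 0.59 × 151.2719 = 89.250421 now. The landlord offers 89.250421 and keeps 200 − 89.250421 = 110.749579.
Round 2 (the tenant proposes): the landlord can get 110.749579 next round, worth 0.59 × 110.749579 = 65.34225161 now. The tenant offers 65.34225161 and keeps 200 − 65.34225161 = 134.65774839.
Round 1 (the landlord proposes): the tenant can get 134.65774839 next round, worth 0.59 × 134.65774839 = 79.4480715501 now, so the landlord offers 79.4480715501, keeping 120.5519284499.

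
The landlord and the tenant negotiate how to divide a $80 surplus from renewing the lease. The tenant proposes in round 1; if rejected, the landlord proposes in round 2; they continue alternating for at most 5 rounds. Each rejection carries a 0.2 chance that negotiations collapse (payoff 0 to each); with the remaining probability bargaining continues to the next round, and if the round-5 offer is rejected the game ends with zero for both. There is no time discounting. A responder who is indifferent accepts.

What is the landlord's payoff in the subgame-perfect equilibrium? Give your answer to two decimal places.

20.99

Round 5 (the tenant proposes): the landlord will accept anything ≥ 0, so the tenant offers 0 and keeps 80.
Round 4 (the landlord proposes): rejecting gives the tenant an expected 0.8 × 80 = 64, so the landlord offers 64, keeping 16.
Round 3 (the tenant proposes): rejecting gives the landlord an expected 0.8 × 16 = 12.8. The tenant offers 12.8 and keeps 80 − 12.8 = 67.2.
Round 2 (the landlord proposes): rejecting gives the tenant an expected 0.8 × 67.2 = 53.76, so the landlord offers 53.76, keeping 26.24.
Round 1 (the tenant proposes): rejecting gives the landlord an expected 0.8 × 26.24 = 20.992. The tenant offers 20.992 and keeps 80 − 20.992 = 59.008.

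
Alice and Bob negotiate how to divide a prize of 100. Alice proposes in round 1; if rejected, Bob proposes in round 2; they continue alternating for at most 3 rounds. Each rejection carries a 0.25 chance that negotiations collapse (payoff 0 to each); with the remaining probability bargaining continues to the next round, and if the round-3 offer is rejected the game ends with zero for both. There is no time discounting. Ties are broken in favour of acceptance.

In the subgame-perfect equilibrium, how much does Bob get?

By backward induction:
Round 3 (Alice proposes): rejection yields 0 for Bob; Alice offers 0 and keeps 100.
Round 2 (Bob proposes): rejecting gives Alice an expected 0.75 × 100 = 75; Bob offers that and keeps 25.
Round 1 (Alice proposes): rejecting gives Bob an expected 0.75 × 25 = 18.75; Alice offers that and keeps 81.25.

18.75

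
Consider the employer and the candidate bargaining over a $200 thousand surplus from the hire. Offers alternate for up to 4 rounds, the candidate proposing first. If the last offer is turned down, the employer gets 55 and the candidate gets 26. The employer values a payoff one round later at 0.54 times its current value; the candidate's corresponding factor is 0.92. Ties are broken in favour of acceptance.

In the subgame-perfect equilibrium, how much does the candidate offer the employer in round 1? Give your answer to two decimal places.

Round 4 (the employer proposes): the candidate gets 26 if talks fail, so the employer offers 26 and keeps 174.
Round 3 (the candidate proposes): the employer can get 174 next round, worth 0.54 × 174 = 93.96 now. The candidate offers 93.96 and keeps 200 − 93.96 = 106.04.
Round 2 (the employer proposes): the candidate can get 106.04 next round, worth 0.92 × 106.04 = 97.5568 now, so the employer offers 97.5568, keeping 102.4432.
Round 1 (the candidate proposes): the employer can get 102.4432 next round, worth 0.54 × 102.4432 = 55.319328 now. The candidate offers 55.319328 and keeps 200 − 55.319328 = 144.680672.

55.32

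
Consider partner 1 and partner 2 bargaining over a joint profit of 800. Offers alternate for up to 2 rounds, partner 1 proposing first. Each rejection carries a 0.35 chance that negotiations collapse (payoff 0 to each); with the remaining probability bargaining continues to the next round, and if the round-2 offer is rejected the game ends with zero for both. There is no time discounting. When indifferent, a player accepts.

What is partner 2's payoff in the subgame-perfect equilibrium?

Round 2 (partner 2 proposes): partner 1 will accept anything ≥ 0, so partner 2 offers 0 and keeps 800.
Round 1 (partner 1 proposes): rejecting gives partner 2 an expected 0.65 × 800 = 520. Partner 1 offers 520 and keeps 800 − 520 = 280.

520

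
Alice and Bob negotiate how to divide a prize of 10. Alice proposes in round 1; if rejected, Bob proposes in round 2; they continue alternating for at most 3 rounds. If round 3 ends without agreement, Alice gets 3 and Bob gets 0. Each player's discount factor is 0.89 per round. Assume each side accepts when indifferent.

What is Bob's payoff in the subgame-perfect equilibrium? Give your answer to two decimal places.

Round 3 (Alice proposes): rejection yields 0 for Bob; Alice offers 0 and keeps 10.
Round 2 (Bob proposes): Alice can get 10 next round, worth 0.89 × 10 = 8.9 now; Bob offers that and keeps 1.1.
Round 1 (Alice proposes): Bob can get 1.1 next round, worth 0.89 × 1.1 = 0.979 now, so Alice offers 0.979, keeping 9.021.

0.98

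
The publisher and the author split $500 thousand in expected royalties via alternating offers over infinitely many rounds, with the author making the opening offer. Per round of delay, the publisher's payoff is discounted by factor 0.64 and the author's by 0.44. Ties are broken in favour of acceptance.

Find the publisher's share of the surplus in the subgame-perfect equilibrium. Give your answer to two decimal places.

In a stationary SPE each proposer offers the other exactly their discounted continuation value.
If the author keeps x when proposing and the publisher keeps y when proposing, then x = 500 − 0.64y and y = 500 − 0.44x.
Solving: x = 500(1 − 0.64) / (1 − 0.44·0.64) = 180 / 0.7184 ≈ 250.5568.
The publisher gets 500 − 250.5568 ≈ 249.4432.

249.44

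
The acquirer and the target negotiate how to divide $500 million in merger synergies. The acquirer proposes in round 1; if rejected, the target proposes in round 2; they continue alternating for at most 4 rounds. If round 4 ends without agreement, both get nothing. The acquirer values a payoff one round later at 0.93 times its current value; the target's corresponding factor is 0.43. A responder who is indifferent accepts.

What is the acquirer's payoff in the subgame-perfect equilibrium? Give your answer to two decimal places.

398.97

Round 4 (the target proposes): the acquirer will accept anything ≥ 0, so the target offers 0 and keeps 500.
Round 3 (the acquirer proposes): the target can get 500 next round, worth 0.43 × 500 = 215 now; the acquirer offers that and keeps 285.
Round 2 (the target proposes): the acquirer can get 285 next round, worth 0.93 × 285 = 265.05 now; the target offers that and keeps 234.95.
Round 1 (the acquirer proposes): the target can get 234.95 next round, worth 0.43 × 234.95 = 101.0285 now. The acquirer offers 101.0285 and keeps 500 − 101.0285 = 398.9715.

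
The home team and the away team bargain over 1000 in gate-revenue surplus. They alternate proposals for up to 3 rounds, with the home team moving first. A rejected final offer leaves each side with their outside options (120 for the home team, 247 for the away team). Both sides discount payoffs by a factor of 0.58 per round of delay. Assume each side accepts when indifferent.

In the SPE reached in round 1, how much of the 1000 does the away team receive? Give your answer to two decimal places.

326.69

Work backward from the last round.
Round 3 (the home team proposes): the away team gets 247 if talks fail, so the home team offers 247 and keeps 753.
Round 2 (the away team proposes): the home team can get 753 next round, worth 0.58 × 753 = 436.74 now. The away team offers 436.74 and keeps 1000 − 436.74 = 563.26.
Round 1 (the home team proposes): the away team can get 563.26 next round, worth 0.58 × 563.26 = 326.6908 now, so the home team offers 326.6908, keeping 673.3092.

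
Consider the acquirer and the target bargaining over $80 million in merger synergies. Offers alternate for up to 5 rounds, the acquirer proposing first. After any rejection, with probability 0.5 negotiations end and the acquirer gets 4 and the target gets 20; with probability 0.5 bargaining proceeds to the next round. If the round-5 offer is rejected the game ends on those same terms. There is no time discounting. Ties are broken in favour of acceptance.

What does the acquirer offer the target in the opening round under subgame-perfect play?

By backward induction:
Round 5 (the acquirer proposes): the target gets 20 if talks fail, so the acquirer offers 20 and keeps 60.
Round 4 (the target proposes): rejecting gives the acquirer an expected 0.5 × 60 + 0.5 × 4 = 32, so the target offers 32, keeping 48.
Round 3 (the acquirer proposes): rejecting gives the target an expected 0.5 × 48 + 0.5 × 20 = 34, so the acquirer offers 34, keeping 46.
Round 2 (the target proposes): rejecting gives the acquirer an expected 0.5 × 46 + 0.5 × 4 = 25. The target offers 25 and keeps 80 − 25 = 55.
Round 1 (the acquirer proposes): rejecting gives the target an expected 0.5 × 55 + 0.5 × 20 = 37.5. The acquirer offers 37.5 and keeps 80 − 37.5 = 42.5.

37.5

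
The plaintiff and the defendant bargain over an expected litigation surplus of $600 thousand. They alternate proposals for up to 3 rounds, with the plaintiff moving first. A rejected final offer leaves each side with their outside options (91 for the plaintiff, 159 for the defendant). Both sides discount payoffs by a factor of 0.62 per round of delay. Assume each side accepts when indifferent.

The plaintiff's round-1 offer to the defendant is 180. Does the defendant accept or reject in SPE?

Reject

Work out the defendant's continuation value if the offer is rejected.
Round 3 (the plaintiff proposes): the defendant gets 159 if talks fail, so the plaintiff offers 159 and keeps 441.
Round 2 (the defendant proposes): the plaintiff can get 441 next round, worth 0.62 × 441 = 273.42 now; the defendant offers that and keeps 326.58.
So by rejecting in round 1, the defendant gets 326.58 next round, worth 0.62 × 326.58 = 202.4796 now.
Offer 180 < 202.4796, so the defendant rejects.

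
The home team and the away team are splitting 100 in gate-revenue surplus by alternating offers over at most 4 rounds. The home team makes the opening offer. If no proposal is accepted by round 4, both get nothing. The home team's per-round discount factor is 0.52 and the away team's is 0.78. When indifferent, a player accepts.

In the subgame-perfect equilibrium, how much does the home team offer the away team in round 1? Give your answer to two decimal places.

Round 4 (the away team proposes): the home team will accept anything ≥ 0, so the away team offers 0 and keeps 100.
Round 3 (the home team proposes): the away team can get 100 next round, worth 0.78 × 100 = 78 now, so the home team offers 78, keeping 22.
Round 2 (the away team proposes): the home team can get 22 next round, worth 0.52 × 22 = 11.44 now. The away team offers 11.44 and keeps 100 − 11.44 = 88.56.
Round 1 (the home team proposes): the away team can get 88.56 next round, worth 0.78 × 88.56 = 69.0768 now. The home team offers 69.0768 and keeps 100 − 69.0768 = 30.9232.

69.08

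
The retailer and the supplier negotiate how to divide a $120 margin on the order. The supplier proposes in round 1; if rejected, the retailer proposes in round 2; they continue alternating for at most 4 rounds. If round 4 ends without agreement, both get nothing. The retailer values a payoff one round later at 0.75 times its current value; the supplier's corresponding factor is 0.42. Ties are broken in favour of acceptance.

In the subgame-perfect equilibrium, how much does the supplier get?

Round 4 (the retailer proposes): rejection yields 0 for the supplier; the retailer offers 0 and keeps 120.
Round 3 (the supplier proposes): the retailer can get 120 next round, worth 0.75 × 120 = 90 now. The supplier offers 90 and keeps 120 − 90 = 30.
Round 2 (the retailer proposes): the supplier can get 30 next round, worth 0.42 × 30 = 12.6 now. The retailer offers 12.6 and keeps 120 − 12.6 = 107.4.
Round 1 (the supplier proposes): the retailer can get 107.4 next round, worth 0.75 × 107.4 = 80.55 now, so the supplier offers 80.55, keeping 39.45.

39.45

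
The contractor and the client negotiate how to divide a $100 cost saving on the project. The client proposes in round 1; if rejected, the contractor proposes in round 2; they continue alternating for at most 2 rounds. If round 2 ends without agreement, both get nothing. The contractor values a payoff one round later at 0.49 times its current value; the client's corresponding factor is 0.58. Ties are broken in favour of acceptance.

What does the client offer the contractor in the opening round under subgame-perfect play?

Solve by backward induction from round 2.
Round 2 (the contractor proposes): rejection yields 0 for the client; the contractor offers 0 and keeps 100.
Round 1 (the client proposes): the contractor can get 100 next round, worth 0.49 × 100 = 49 now. The client offers 49 and keeps 100 − 49 = 51.

49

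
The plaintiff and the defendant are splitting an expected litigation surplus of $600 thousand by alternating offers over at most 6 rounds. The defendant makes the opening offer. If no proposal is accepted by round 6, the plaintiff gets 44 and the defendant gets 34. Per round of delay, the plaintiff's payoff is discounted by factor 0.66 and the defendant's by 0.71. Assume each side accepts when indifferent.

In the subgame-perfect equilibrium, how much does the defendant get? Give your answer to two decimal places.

Round 6 (the plaintiff proposes): the defendant gets 34 if talks fail, so the plaintiff offers 34 and keeps 566.
Round 5 (the defendant proposes): the plaintiff can get 566 next round, worth 0.66 × 566 = 373.56 now, so the defendant offers 373.56, keeping 226.44.
Round 4 (the plaintiff proposes): the defendant can get 226.44 next round, worth 0.71 × 226.44 = 160.7724 now; the plaintiff offers that and keeps 439.2276.
Round 3 (the defendant proposes): the plaintiff can get 439.2276 next round, worth 0.66 × 439.2276 = 289.890216 now, so the defendant offers 289.890216, keeping 310.109784.
Round 2 (the plaintiff proposes): the defendant can get 310.109784 next round, worth 0.71 × 310.109784 = 220.17794664 now. The plaintiff offers 220.17794664 and keeps 600 − 220.17794664 = 379.82205336.
Round 1 (the defendant proposes): the plaintiff can get 379.82205336 next round, worth 0.66 × 379.82205336 = 250.6825552176 now, so the defendant offers 250.6825552176, keeping 349.3174447824.

349.32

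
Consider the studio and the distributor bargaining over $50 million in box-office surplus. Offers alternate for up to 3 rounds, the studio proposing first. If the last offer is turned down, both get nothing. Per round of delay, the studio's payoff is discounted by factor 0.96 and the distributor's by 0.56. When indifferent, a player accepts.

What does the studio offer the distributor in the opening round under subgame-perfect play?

Round 3 (the studio proposes): rejection yields 0 for the distributor; the studio offers 0 and keeps 50.
Round 2 (the distributor proposes): the studio can get 50 next round, worth 0.96 × 50 = 48 now; the distributor offers that and keeps 2.
Round 1 (the studio proposes): the distributor can get 2 next round, worth 0.56 × 2 = 1.12 now, so the studio offers 1.12, keeping 48.88.

1.12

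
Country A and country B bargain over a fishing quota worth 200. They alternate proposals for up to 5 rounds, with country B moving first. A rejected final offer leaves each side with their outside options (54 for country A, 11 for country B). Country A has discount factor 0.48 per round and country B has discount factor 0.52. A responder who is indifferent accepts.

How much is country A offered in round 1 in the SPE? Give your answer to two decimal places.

60.95

Round 5 (country B proposes): country A gets 54 if talks fail, so country B offers 54 and keeps 146.
Round 4 (country A proposes): country B can get 146 next round, worth 0.52 × 146 = 75.92 now, so country A offers 75.92, keeping 124.08.
Round 3 (country B proposes): country A can get 124.08 next round, worth 0.48 × 124.08 = 59.5584 now. Country B offers 59.5584 and keeps 200 − 59.5584 = 140.4416.
Round 2 (country A proposes): country B can get 140.4416 next round, worth 0.52 × 140.4416 = 73.029632 now, so country A offers 73.029632, keeping 126.970368.
Round 1 (country B proposes): country A can get 126.970368 next round, worth 0.48 × 126.970368 = 60.94577664 now; country B offers that and keeps 139.05422336.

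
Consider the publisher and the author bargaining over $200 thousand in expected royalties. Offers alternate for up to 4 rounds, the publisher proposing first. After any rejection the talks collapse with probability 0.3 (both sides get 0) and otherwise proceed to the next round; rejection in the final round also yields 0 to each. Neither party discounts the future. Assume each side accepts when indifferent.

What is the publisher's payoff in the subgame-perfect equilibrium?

89.4

Round 4 (the author proposes): rejection yields 0 for the publisher; the author offers 0 and keeps 200.
Round 3 (the publisher proposes): rejecting gives the author an expected 0.7 × 200 = 140, so the publisher offers 140, keeping 60.
Round 2 (the author proposes): rejecting gives the publisher an expected 0.7 × 60 = 42; the author offers that and keeps 158.
Round 1 (the publisher proposes): rejecting gives the author an expected 0.7 × 158 = 110.6. The publisher offers 110.6 and keeps 200 − 110.6 = 89.4.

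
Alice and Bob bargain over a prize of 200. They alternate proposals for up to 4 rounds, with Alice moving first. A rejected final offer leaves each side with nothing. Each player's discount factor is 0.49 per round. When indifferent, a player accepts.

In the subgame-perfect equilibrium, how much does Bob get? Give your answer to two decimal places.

Round 4 (Bob proposes): rejection yields 0 for Alice; Bob offers 0 and keeps 200.
Round 3 (Alice proposes): Bob can get 200 next round, worth 0.49 × 200 = 98 now. Alice offers 98 and keeps 200 − 98 = 102.
Round 2 (Bob proposes): Alice can get 102 next round, worth 0.49 × 102 = 49.98 now, so Bob offers 49.98, keeping 150.02.
Round 1 (Alice proposes): Bob can get 150.02 next round, worth 0.49 × 150.02 = 73.5098 now; Alice offers that and keeps 126.4902.

73.51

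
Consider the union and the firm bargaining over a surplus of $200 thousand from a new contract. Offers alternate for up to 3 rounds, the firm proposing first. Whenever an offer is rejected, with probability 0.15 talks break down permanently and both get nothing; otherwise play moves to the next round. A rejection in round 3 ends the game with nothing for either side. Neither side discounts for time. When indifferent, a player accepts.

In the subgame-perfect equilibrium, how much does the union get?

25.5

By backward induction:
Round 3 (the firm proposes): rejection yields 0 for the union; the firm offers 0 and keeps 200.
Round 2 (the union proposes): rejecting gives the firm an expected 0.85 × 200 = 170, so the union offers 170, keeping 30.
Round 1 (the firm proposes): rejecting gives the union an expected 0.85 × 30 = 25.5, so the firm offers 25.5, keeping 174.5.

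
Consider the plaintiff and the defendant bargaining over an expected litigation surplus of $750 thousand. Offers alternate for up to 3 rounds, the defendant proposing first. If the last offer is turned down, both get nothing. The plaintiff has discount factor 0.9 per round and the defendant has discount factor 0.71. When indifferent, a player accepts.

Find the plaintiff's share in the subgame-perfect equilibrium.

Round 3 (the defendant proposes): the plaintiff will accept anything ≥ 0, so the defendant offers 0 and keeps 750.
Round 2 (the plaintiff proposes): the defendant can get 750 next round, worth 0.71 × 750 = 532.5 now, so the plaintiff offers 532.5, keeping 217.5.
Round 1 (the defendant proposes): the plaintiff can get 217.5 next round, worth 0.9 × 217.5 = 195.75 now, so the defendant offers 195.75, keeping 554.25.

195.75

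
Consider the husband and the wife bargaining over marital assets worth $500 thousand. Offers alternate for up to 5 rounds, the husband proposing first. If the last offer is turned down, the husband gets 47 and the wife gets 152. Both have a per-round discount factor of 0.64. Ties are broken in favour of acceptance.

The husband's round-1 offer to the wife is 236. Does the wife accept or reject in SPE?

Work out the wife's continuation value if the offer is rejected.
Round 5 (the husband proposes): the wife gets 152 if talks fail, so the husband offers 152 and keeps 348.
Round 4 (the wife proposes): the husband can get 348 next round, worth 0.64 × 348 = 222.72 now. The wife offers 222.72 and keeps 500 − 222.72 = 277.28.
Round 3 (the husband proposes): the wife can get 277.28 next round, worth 0.64 × 277.28 = 177.4592 now; the husband offers that and keeps 322.5408.
Round 2 (the wife proposes): the husband can get 322.5408 next round, worth 0.64 × 322.5408 = 206.426112 now, so the wife offers 206.426112, keeping 293.573888.
So by rejecting in round 1, the wife gets 293.573888 next round, worth 0.64 × 293.573888 = 187.88728832 now.
Offer 236 ≥ 187.88728832, so the wife accepts.

Accept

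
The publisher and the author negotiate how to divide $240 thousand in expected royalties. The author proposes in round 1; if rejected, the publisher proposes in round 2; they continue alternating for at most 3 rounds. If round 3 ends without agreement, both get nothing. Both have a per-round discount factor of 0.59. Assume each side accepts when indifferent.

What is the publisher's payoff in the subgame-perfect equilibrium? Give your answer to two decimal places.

58.06

Solve by backward induction from round 3.
Round 3 (the author proposes): the publisher will accept anything ≥ 0, so the author offers 0 and keeps 240.
Round 2 (the publisher proposes): the author can get 240 next round, worth 0.59 × 240 = 141.6 now, so the publisher offers 141.6, keeping 98.4.
Round 1 (the author proposes): the publisher can get 98.4 next round, worth 0.59 × 98.4 = 58.056 now. The author offers 58.056 and keeps 240 − 58.056 = 181.944.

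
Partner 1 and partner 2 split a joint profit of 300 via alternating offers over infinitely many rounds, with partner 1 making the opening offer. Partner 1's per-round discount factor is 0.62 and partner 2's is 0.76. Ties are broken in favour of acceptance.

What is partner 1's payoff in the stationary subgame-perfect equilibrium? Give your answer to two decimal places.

When partner 1 proposes, partner 2 accepts any offer worth at least 0.76 times what partner 2 would get by proposing next round; and vice versa.
This gives x = 300 − 0.76y and y = 300 − 0.62x, where x and y are each side's share when it proposes.
Hence (1 − 0.76·0.62)x = 300(1 − 0.76), i.e. 0.5288·x = 72.
x ≈ 136.1573; partner 2's share is 300 − x ≈ 163.8427.

136.16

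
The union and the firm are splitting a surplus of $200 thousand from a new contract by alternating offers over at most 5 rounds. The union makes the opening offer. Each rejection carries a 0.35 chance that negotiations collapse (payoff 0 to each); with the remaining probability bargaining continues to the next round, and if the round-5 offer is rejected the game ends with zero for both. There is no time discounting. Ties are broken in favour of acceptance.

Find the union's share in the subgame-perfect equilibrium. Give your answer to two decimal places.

Round 5 (the union proposes): rejection yields 0 for the firm; the union offers 0 and keeps 200.
Round 4 (the firm proposes): rejecting gives the union an expected 0.65 × 200 = 130; the firm offers that and keeps 70.
Round 3 (the union proposes): rejecting gives the firm an expected 0.65 × 70 = 45.5. The union offers 45.5 and keeps 200 − 45.5 = 154.5.
Round 2 (the firm proposes): rejecting gives the union an expected 0.65 × 154.5 = 100.425. The firm offers 100.425 and keeps 200 − 100.425 = 99.575.
Round 1 (the union proposes): rejecting gives the firm an expected 0.65 × 99.575 = 64.72375; the union offers that and keeps 135.27625.

135.28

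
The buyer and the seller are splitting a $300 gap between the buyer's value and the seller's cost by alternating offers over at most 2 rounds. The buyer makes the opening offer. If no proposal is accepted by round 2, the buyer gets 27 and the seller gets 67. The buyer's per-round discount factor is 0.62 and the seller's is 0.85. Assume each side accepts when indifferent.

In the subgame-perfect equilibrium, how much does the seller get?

232.05

Round 2 (the seller proposes): the buyer gets 27 if talks fail, so the seller offers 27 and keeps 273.
Round 1 (the buyer proposes): the seller can get 273 next round, worth 0.85 × 273 = 232.05 now, so the buyer offers 232.05, keeping 67.95.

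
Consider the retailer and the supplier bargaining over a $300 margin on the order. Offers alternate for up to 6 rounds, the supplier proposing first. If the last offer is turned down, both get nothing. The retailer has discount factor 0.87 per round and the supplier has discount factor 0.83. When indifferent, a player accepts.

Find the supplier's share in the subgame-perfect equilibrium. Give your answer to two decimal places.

87.50

By backward induction:
Round 6 (the retailer proposes): the supplier will accept anything ≥ 0, so the retailer offers 0 and keeps 300.
Round 5 (the supplier proposes): the retailer can get 300 next round, worth 0.87 × 300 = 261 now, so the supplier offers 261, keeping 39.
Round 4 (the retailer proposes): the supplier can get 39 next round, worth 0.83 × 39 = 32.37 now. The retailer offers 32.37 and keeps 300 − 32.37 = 267.63.
Round 3 (the supplier proposes): the retailer can get 267.63 next round, worth 0.87 × 267.63 = 232.8381 now, so the supplier offers 232.8381, keeping 67.1619.
Round 2 (the retailer proposes): the supplier can get 67.1619 next round, worth 0.83 × 67.1619 = 55.744377 now, so the retailer offers 55.744377, keeping 244.255623.
Round 1 (the supplier proposes): the retailer can get 244.255623 next round, worth 0.87 × 244.255623 = 212.50239201 now; the supplier offers that and keeps 87.49760799.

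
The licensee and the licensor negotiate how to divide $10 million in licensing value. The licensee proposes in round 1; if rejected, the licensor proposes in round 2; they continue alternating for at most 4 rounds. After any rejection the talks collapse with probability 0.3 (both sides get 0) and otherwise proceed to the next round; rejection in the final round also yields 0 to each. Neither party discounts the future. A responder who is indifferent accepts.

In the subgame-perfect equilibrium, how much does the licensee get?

By backward induction:
Round 4 (the licensor proposes): rejection yields 0 for the licensee; the licensor offers 0 and keeps 10.
Round 3 (the licensee proposes): rejecting gives the licensor an expected 0.7 × 10 = 7; the licensee offers that and keeps 3.
Round 2 (the licensor proposes): rejecting gives the licensee an expected 0.7 × 3 = 2.1, so the licensor offers 2.1, keeping 7.9.
Round 1 (the licensee proposes): rejecting gives the licensor an expected 0.7 × 7.9 = 5.53, so the licensee offers 5.53, keeping 4.47.

4.47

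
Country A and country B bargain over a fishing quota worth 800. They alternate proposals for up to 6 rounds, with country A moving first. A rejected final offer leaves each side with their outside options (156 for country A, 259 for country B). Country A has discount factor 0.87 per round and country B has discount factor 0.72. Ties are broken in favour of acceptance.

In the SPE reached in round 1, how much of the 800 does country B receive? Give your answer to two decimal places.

Round 6 (country B proposes): country A gets 156 if talks fail, so country B offers 156 and keeps 644.
Round 5 (country A proposes): country B can get 644 next round, worth 0.72 × 644 = 463.68 now, so country A offers 463.68, keeping 336.32.
Round 4 (country B proposes): country A can get 336.32 next round, worth 0.87 × 336.32 = 292.5984 now; country B offers that and keeps 507.4016.
Round 3 (country A proposes): country B can get 507.4016 next round, worth 0.72 × 507.4016 = 365.329152 now. Country A offers 365.329152 and keeps 800 − 365.329152 = 434.670848.
Round 2 (country B proposes): country A can get 434.670848 next round, worth 0.87 × 434.670848 = 378.16363776 now; country B offers that and keeps 421.83636224.
Round 1 (country A proposes): country B can get 421.83636224 next round, worth 0.72 × 421.83636224 = 303.7221808128 now. Country A offers 303.7221808128 and keeps 800 − 303.7221808128 = 496.2778191872.

303.72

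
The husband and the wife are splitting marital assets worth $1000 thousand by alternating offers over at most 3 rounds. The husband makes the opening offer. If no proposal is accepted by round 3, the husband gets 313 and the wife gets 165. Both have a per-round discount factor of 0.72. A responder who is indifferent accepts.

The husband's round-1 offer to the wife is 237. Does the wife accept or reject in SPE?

Reject

Round 3 (the husband proposes): the wife gets 165 if talks fail, so the husband offers 165 and keeps 835.
Round 2 (the wife proposes): the husband can get 835 next round, worth 0.72 × 835 = 601.2 now; the wife offers that and keeps 398.8.
So by rejecting in round 1, the wife gets 398.8 next round, worth 0.72 × 398.8 = 287.136 now.
Offer 237 < 287.136, so the wife rejects.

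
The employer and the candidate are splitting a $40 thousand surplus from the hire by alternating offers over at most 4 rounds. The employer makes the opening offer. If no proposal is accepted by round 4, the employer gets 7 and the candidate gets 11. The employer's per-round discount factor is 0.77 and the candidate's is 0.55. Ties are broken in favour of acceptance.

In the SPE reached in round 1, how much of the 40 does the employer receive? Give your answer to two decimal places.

27.25

Round 4 (the candidate proposes): the employer gets 7 if talks fail, so the candidate offers 7 and keeps 33.
Round 3 (the employer proposes): the candidate can get 33 next round, worth 0.55 × 33 = 18.15 now; the employer offers that and keeps 21.85.
Round 2 (the candidate proposes): the employer can get 21.85 next round, worth 0.77 × 21.85 = 16.8245 now, so the candidate offers 16.8245, keeping 23.1755.
Round 1 (the employer proposes): the candidate can get 23.1755 next round, worth 0.55 × 23.1755 = 12.746525 now. The employer offers 12.746525 and keeps 40 − 12.746525 = 27.253475.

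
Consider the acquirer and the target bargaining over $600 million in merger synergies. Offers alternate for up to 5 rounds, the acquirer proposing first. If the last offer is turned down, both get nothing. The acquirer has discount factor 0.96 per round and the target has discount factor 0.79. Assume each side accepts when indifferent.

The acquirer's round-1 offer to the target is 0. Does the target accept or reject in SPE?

Reject

Work out the target's continuation value if the offer is rejected.
Round 5 (the acquirer proposes): rejection yields 0 for the target; the acquirer offers 0 and keeps 600.
Round 4 (the target proposes): the acquirer can get 600 next round, worth 0.96 × 600 = 576 now. The target offers 576 and keeps 600 − 576 = 24.
Round 3 (the acquirer proposes): the target can get 24 next round, worth 0.79 × 24 = 18.96 now. The acquirer offers 18.96 and keeps 600 − 18.96 = 581.04.
Round 2 (the target proposes): the acquirer can get 581.04 next round, worth 0.96 × 581.04 = 557.7984 now. The target offers 557.7984 and keeps 600 − 557.7984 = 42.2016.
So by rejecting in round 1, the target gets 42.2016 next round, worth 0.79 × 42.2016 = 33.339264 now.
Offer 0 < 33.339264, so the target rejects.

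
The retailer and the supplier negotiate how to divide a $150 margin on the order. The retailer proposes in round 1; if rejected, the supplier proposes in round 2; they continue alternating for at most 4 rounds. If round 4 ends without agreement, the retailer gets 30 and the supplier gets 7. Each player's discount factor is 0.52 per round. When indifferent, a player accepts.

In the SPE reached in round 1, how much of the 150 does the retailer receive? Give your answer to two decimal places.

95.69

By backward induction:
Round 4 (the supplier proposes): the retailer gets 30 if talks fail, so the supplier offers 30 and keeps 120.
Round 3 (the retailer proposes): the supplier can get 120 next round, worth 0.52 × 120 = 62.4 now, so the retailer offers 62.4, keeping 87.6.
Round 2 (the supplier proposes): the retailer can get 87.6 next round, worth 0.52 × 87.6 = 45.552 now; the supplier offers that and keeps 104.448.
Round 1 (the retailer proposes): the supplier can get 104.448 next round, worth 0.52 × 104.448 = 54.31296 now. The retailer offers 54.31296 and keeps 150 − 54.31296 = 95.68704.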